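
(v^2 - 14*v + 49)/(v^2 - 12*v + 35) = (v - 7)/(v - 5)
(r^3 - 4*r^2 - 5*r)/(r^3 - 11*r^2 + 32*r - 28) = r*(r^2 - 4*r - 5)/(r^3 - 11*r^2 + 32*r - 28)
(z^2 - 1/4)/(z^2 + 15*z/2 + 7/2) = (z - 1/2)/(z + 7)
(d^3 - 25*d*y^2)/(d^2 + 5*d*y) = d - 5*y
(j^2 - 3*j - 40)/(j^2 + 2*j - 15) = (j - 8)/(j - 3)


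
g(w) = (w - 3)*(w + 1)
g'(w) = 2*w - 2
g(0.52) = -3.77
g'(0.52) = -0.96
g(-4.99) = 31.88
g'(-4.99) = -11.98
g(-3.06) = 12.48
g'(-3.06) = -8.12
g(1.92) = -3.15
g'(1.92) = 1.84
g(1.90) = -3.19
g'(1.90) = 1.80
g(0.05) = -3.10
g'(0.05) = -1.90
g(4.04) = 5.24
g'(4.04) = 6.08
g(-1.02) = 0.08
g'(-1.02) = -4.04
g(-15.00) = 252.00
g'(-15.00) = -32.00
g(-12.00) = 165.00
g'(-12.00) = -26.00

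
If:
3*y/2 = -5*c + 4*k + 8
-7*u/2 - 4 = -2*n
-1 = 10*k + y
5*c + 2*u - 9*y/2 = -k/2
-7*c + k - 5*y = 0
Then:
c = 779/244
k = 83/244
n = -114965/3904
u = -17539/976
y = -537/122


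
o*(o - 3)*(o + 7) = o^3 + 4*o^2 - 21*o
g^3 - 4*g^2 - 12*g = g*(g - 6)*(g + 2)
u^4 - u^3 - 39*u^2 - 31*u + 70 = (u - 7)*(u - 1)*(u + 2)*(u + 5)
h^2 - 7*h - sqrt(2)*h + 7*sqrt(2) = (h - 7)*(h - sqrt(2))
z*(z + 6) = z^2 + 6*z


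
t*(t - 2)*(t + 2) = t^3 - 4*t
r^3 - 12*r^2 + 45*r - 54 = (r - 6)*(r - 3)^2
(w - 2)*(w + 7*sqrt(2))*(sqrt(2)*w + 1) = sqrt(2)*w^3 - 2*sqrt(2)*w^2 + 15*w^2 - 30*w + 7*sqrt(2)*w - 14*sqrt(2)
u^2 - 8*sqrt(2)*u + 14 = (u - 7*sqrt(2))*(u - sqrt(2))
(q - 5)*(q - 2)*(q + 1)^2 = q^4 - 5*q^3 - 3*q^2 + 13*q + 10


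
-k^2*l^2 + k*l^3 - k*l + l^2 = l*(-k + l)*(k*l + 1)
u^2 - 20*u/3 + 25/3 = (u - 5)*(u - 5/3)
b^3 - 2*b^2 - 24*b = b*(b - 6)*(b + 4)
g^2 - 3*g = g*(g - 3)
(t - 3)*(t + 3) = t^2 - 9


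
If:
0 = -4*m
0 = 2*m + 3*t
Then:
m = 0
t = 0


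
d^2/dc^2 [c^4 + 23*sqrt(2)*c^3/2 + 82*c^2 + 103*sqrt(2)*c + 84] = 12*c^2 + 69*sqrt(2)*c + 164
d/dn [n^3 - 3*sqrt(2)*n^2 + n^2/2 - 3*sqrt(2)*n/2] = 3*n^2 - 6*sqrt(2)*n + n - 3*sqrt(2)/2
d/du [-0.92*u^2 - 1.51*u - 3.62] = -1.84*u - 1.51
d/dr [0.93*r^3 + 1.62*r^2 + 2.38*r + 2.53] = 2.79*r^2 + 3.24*r + 2.38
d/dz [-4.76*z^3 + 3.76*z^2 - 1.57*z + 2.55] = -14.28*z^2 + 7.52*z - 1.57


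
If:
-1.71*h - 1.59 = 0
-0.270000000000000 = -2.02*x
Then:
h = -0.93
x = 0.13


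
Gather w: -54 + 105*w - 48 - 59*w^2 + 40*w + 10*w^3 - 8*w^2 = 10*w^3 - 67*w^2 + 145*w - 102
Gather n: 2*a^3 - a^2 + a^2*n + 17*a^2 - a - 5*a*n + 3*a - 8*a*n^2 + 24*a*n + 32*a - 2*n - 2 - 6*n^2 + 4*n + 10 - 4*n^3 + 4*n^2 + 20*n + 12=2*a^3 + 16*a^2 + 34*a - 4*n^3 + n^2*(-8*a - 2) + n*(a^2 + 19*a + 22) + 20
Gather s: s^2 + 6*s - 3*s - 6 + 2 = s^2 + 3*s - 4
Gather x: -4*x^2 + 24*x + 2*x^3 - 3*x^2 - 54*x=2*x^3 - 7*x^2 - 30*x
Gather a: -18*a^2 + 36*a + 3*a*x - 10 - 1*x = -18*a^2 + a*(3*x + 36) - x - 10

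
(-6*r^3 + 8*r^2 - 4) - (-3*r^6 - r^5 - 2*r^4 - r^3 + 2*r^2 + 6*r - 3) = 3*r^6 + r^5 + 2*r^4 - 5*r^3 + 6*r^2 - 6*r - 1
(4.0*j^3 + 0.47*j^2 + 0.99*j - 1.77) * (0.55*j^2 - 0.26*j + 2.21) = 2.2*j^5 - 0.7815*j^4 + 9.2623*j^3 - 0.1922*j^2 + 2.6481*j - 3.9117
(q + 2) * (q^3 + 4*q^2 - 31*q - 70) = q^4 + 6*q^3 - 23*q^2 - 132*q - 140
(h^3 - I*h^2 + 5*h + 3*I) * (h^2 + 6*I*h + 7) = h^5 + 5*I*h^4 + 18*h^3 + 26*I*h^2 + 17*h + 21*I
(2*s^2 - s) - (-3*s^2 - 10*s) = 5*s^2 + 9*s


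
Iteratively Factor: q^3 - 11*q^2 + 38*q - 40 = (q - 5)*(q^2 - 6*q + 8) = (q - 5)*(q - 4)*(q - 2)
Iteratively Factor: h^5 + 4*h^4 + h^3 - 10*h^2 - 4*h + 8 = (h + 2)*(h^4 + 2*h^3 - 3*h^2 - 4*h + 4) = (h - 1)*(h + 2)*(h^3 + 3*h^2 - 4) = (h - 1)^2*(h + 2)*(h^2 + 4*h + 4) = (h - 1)^2*(h + 2)^2*(h + 2)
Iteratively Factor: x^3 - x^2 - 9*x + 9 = (x + 3)*(x^2 - 4*x + 3) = (x - 1)*(x + 3)*(x - 3)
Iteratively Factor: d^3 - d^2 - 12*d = (d + 3)*(d^2 - 4*d) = d*(d + 3)*(d - 4)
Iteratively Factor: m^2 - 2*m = (m - 2)*(m)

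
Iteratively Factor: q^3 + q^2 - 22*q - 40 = (q + 4)*(q^2 - 3*q - 10) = (q + 2)*(q + 4)*(q - 5)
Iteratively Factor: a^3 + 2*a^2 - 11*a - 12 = (a - 3)*(a^2 + 5*a + 4) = (a - 3)*(a + 1)*(a + 4)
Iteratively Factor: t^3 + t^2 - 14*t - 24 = (t - 4)*(t^2 + 5*t + 6) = (t - 4)*(t + 2)*(t + 3)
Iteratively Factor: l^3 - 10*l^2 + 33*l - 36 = (l - 3)*(l^2 - 7*l + 12) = (l - 3)^2*(l - 4)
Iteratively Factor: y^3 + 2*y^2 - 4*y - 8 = (y + 2)*(y^2 - 4) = (y + 2)^2*(y - 2)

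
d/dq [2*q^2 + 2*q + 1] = 4*q + 2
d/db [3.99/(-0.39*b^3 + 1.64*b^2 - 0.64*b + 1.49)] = (4.6683*b^2 - 13.0872*b + 2.5536)/(0.39*b^3 - 1.64*b^2 + 0.64*b - 1.49)^2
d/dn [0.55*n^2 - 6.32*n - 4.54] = 1.1*n - 6.32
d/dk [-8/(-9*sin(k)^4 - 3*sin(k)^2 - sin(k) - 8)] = 8*(-33*sin(k) + 9*sin(3*k) - 1)*cos(k)/(9*sin(k)^4 + 3*sin(k)^2 + sin(k) + 8)^2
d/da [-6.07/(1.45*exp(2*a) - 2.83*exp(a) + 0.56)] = (17.603*exp(a) - 17.1781)*exp(a)/(1.45*exp(2*a) - 2.83*exp(a) + 0.56)^2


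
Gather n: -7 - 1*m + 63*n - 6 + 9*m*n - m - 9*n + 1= -2*m + n*(9*m + 54) - 12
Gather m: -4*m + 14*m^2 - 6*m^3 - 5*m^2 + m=-6*m^3 + 9*m^2 - 3*m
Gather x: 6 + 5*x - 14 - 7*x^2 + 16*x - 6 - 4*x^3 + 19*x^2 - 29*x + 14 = -4*x^3 + 12*x^2 - 8*x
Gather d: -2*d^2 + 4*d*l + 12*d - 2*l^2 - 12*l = -2*d^2 + d*(4*l + 12) - 2*l^2 - 12*l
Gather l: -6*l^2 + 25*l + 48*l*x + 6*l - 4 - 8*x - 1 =-6*l^2 + l*(48*x + 31) - 8*x - 5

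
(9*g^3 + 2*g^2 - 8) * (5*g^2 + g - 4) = 45*g^5 + 19*g^4 - 34*g^3 - 48*g^2 - 8*g + 32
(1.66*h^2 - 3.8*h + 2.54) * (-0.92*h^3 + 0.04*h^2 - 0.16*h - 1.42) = -1.5272*h^5 + 3.5624*h^4 - 2.7544*h^3 - 1.6476*h^2 + 4.9896*h - 3.6068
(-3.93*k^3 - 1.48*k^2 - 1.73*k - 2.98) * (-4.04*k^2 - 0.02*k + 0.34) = 15.8772*k^5 + 6.0578*k^4 + 5.6826*k^3 + 11.5706*k^2 - 0.5286*k - 1.0132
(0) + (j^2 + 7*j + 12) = j^2 + 7*j + 12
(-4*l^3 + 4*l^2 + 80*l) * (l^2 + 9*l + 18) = -4*l^5 - 32*l^4 + 44*l^3 + 792*l^2 + 1440*l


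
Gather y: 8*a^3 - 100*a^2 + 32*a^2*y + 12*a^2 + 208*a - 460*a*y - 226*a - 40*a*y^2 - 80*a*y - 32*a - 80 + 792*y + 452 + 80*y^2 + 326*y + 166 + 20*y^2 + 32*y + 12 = 8*a^3 - 88*a^2 - 50*a + y^2*(100 - 40*a) + y*(32*a^2 - 540*a + 1150) + 550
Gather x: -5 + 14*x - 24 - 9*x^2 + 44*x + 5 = -9*x^2 + 58*x - 24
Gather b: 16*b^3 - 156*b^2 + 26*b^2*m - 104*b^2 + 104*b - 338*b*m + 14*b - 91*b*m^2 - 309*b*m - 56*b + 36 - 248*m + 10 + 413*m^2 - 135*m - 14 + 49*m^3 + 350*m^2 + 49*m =16*b^3 + b^2*(26*m - 260) + b*(-91*m^2 - 647*m + 62) + 49*m^3 + 763*m^2 - 334*m + 32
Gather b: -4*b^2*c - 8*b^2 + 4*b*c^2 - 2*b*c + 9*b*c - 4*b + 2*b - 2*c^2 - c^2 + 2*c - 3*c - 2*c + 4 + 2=b^2*(-4*c - 8) + b*(4*c^2 + 7*c - 2) - 3*c^2 - 3*c + 6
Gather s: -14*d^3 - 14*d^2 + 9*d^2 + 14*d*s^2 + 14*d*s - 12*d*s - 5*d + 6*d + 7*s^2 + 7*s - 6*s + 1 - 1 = -14*d^3 - 5*d^2 + d + s^2*(14*d + 7) + s*(2*d + 1)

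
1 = 1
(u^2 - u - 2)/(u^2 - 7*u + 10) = (u + 1)/(u - 5)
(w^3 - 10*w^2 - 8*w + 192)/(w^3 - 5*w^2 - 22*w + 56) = (w^2 - 14*w + 48)/(w^2 - 9*w + 14)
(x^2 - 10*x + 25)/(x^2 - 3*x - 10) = (x - 5)/(x + 2)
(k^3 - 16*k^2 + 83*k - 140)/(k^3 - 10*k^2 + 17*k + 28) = (k - 5)/(k + 1)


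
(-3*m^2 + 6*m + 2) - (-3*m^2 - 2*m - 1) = 8*m + 3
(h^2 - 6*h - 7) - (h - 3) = h^2 - 7*h - 4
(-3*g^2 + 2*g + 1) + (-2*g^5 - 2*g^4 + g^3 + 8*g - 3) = -2*g^5 - 2*g^4 + g^3 - 3*g^2 + 10*g - 2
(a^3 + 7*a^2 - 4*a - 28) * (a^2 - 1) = a^5 + 7*a^4 - 5*a^3 - 35*a^2 + 4*a + 28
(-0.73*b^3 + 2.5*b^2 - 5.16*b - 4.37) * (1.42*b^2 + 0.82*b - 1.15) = -1.0366*b^5 + 2.9514*b^4 - 4.4377*b^3 - 13.3116*b^2 + 2.3506*b + 5.0255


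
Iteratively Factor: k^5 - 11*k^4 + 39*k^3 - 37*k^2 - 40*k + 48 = (k + 1)*(k^4 - 12*k^3 + 51*k^2 - 88*k + 48) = (k - 3)*(k + 1)*(k^3 - 9*k^2 + 24*k - 16) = (k - 4)*(k - 3)*(k + 1)*(k^2 - 5*k + 4) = (k - 4)*(k - 3)*(k - 1)*(k + 1)*(k - 4)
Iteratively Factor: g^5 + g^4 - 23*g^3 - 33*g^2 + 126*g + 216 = (g + 3)*(g^4 - 2*g^3 - 17*g^2 + 18*g + 72) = (g + 3)^2*(g^3 - 5*g^2 - 2*g + 24) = (g - 3)*(g + 3)^2*(g^2 - 2*g - 8) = (g - 4)*(g - 3)*(g + 3)^2*(g + 2)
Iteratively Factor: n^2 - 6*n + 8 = (n - 4)*(n - 2)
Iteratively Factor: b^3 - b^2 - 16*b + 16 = (b - 4)*(b^2 + 3*b - 4) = (b - 4)*(b + 4)*(b - 1)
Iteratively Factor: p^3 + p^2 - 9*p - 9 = (p + 1)*(p^2 - 9) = (p + 1)*(p + 3)*(p - 3)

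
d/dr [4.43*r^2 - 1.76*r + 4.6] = 8.86*r - 1.76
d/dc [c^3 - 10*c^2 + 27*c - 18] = 3*c^2 - 20*c + 27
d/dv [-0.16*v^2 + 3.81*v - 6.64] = 3.81 - 0.32*v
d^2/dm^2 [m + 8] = 0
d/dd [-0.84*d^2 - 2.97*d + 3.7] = -1.68*d - 2.97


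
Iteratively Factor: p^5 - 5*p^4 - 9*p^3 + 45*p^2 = (p)*(p^4 - 5*p^3 - 9*p^2 + 45*p) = p*(p - 3)*(p^3 - 2*p^2 - 15*p) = p^2*(p - 3)*(p^2 - 2*p - 15) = p^2*(p - 3)*(p + 3)*(p - 5)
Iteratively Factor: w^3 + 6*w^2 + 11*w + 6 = (w + 3)*(w^2 + 3*w + 2) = (w + 2)*(w + 3)*(w + 1)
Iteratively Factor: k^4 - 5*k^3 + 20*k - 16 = (k + 2)*(k^3 - 7*k^2 + 14*k - 8) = (k - 2)*(k + 2)*(k^2 - 5*k + 4) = (k - 4)*(k - 2)*(k + 2)*(k - 1)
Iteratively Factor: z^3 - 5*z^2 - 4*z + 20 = (z + 2)*(z^2 - 7*z + 10) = (z - 2)*(z + 2)*(z - 5)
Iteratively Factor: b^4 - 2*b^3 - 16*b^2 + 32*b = (b - 4)*(b^3 + 2*b^2 - 8*b) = (b - 4)*(b + 4)*(b^2 - 2*b) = (b - 4)*(b - 2)*(b + 4)*(b)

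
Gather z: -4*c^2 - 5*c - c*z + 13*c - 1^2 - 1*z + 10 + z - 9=-4*c^2 - c*z + 8*c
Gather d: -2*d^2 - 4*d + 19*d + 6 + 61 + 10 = -2*d^2 + 15*d + 77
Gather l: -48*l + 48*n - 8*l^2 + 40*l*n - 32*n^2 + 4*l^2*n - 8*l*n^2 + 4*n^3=l^2*(4*n - 8) + l*(-8*n^2 + 40*n - 48) + 4*n^3 - 32*n^2 + 48*n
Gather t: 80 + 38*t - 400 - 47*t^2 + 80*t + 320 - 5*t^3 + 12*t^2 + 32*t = -5*t^3 - 35*t^2 + 150*t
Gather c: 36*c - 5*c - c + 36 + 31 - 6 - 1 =30*c + 60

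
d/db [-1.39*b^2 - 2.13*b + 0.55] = -2.78*b - 2.13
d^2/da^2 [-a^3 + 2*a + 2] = -6*a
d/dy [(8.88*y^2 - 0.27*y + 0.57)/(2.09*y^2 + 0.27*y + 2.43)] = (2.9619*y^2 + 40.7742*y - 0.81)/(4.3681*y^4 + 1.1286*y^3 + 10.2303*y^2 + 1.3122*y + 5.9049)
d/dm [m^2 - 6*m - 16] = 2*m - 6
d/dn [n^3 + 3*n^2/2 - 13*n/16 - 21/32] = 3*n^2 + 3*n - 13/16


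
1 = 1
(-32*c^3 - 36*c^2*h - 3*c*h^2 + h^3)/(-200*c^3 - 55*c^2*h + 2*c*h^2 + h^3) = (4*c^2 + 5*c*h + h^2)/(25*c^2 + 10*c*h + h^2)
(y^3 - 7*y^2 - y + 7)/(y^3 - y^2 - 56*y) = (-y^3 + 7*y^2 + y - 7)/(y*(-y^2 + y + 56))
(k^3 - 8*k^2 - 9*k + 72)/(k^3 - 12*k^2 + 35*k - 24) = (k + 3)/(k - 1)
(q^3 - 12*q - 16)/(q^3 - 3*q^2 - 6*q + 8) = (q + 2)/(q - 1)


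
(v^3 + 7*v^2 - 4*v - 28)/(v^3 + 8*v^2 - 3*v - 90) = (v^3 + 7*v^2 - 4*v - 28)/(v^3 + 8*v^2 - 3*v - 90)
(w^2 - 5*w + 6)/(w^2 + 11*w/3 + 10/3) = 3*(w^2 - 5*w + 6)/(3*w^2 + 11*w + 10)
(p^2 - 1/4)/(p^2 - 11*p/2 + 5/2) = (p + 1/2)/(p - 5)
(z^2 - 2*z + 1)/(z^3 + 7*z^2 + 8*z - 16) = (z - 1)/(z^2 + 8*z + 16)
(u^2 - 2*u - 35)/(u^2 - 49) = (u + 5)/(u + 7)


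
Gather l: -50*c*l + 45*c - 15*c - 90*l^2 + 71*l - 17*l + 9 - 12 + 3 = 30*c - 90*l^2 + l*(54 - 50*c)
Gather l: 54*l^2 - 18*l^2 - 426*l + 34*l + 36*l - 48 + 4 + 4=36*l^2 - 356*l - 40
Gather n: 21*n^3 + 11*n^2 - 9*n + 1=21*n^3 + 11*n^2 - 9*n + 1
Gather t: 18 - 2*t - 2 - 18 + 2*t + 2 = 0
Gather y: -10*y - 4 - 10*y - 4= -20*y - 8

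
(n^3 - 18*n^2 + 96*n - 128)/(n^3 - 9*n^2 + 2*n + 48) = (n^2 - 10*n + 16)/(n^2 - n - 6)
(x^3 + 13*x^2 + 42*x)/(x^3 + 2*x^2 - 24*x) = (x + 7)/(x - 4)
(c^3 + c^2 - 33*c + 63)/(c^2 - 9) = (c^2 + 4*c - 21)/(c + 3)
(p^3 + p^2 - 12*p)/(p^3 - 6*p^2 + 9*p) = (p + 4)/(p - 3)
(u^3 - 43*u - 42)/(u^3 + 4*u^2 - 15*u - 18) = (u - 7)/(u - 3)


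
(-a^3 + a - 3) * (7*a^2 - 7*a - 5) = -7*a^5 + 7*a^4 + 12*a^3 - 28*a^2 + 16*a + 15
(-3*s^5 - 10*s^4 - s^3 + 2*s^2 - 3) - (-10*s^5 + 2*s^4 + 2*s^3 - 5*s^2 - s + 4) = 7*s^5 - 12*s^4 - 3*s^3 + 7*s^2 + s - 7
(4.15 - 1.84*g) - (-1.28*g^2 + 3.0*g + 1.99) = 1.28*g^2 - 4.84*g + 2.16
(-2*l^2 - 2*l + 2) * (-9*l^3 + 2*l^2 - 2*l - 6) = 18*l^5 + 14*l^4 - 18*l^3 + 20*l^2 + 8*l - 12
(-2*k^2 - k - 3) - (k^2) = -3*k^2 - k - 3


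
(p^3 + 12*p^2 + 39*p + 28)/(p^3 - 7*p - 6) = (p^2 + 11*p + 28)/(p^2 - p - 6)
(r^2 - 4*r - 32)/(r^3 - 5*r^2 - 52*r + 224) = (r + 4)/(r^2 + 3*r - 28)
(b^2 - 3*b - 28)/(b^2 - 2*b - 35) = (b + 4)/(b + 5)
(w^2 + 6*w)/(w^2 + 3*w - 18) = w/(w - 3)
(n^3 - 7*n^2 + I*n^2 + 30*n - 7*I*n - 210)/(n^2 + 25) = (n^2 + n*(-7 + 6*I) - 42*I)/(n + 5*I)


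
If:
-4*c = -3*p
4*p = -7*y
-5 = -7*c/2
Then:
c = 10/7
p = 40/21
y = -160/147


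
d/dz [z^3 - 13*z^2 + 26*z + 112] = 3*z^2 - 26*z + 26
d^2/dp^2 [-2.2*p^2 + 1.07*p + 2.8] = -4.40000000000000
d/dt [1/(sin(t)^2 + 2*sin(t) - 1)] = -2*(sin(t) + 1)*cos(t)/(2*sin(t) - cos(t)^2)^2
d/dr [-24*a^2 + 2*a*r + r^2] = 2*a + 2*r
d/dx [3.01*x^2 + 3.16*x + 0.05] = 6.02*x + 3.16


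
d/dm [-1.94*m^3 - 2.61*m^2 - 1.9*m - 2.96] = -5.82*m^2 - 5.22*m - 1.9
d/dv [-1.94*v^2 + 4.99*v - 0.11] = 4.99 - 3.88*v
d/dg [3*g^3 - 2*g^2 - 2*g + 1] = 9*g^2 - 4*g - 2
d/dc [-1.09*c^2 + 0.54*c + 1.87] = 0.54 - 2.18*c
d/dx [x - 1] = 1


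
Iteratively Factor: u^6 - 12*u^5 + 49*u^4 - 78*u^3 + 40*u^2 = (u - 4)*(u^5 - 8*u^4 + 17*u^3 - 10*u^2) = u*(u - 4)*(u^4 - 8*u^3 + 17*u^2 - 10*u) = u^2*(u - 4)*(u^3 - 8*u^2 + 17*u - 10) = u^2*(u - 4)*(u - 1)*(u^2 - 7*u + 10) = u^2*(u - 5)*(u - 4)*(u - 1)*(u - 2)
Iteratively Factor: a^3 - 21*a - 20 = (a - 5)*(a^2 + 5*a + 4) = (a - 5)*(a + 4)*(a + 1)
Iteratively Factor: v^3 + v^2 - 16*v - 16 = (v + 4)*(v^2 - 3*v - 4) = (v - 4)*(v + 4)*(v + 1)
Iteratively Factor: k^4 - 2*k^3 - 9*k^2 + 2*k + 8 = (k - 1)*(k^3 - k^2 - 10*k - 8) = (k - 1)*(k + 1)*(k^2 - 2*k - 8) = (k - 1)*(k + 1)*(k + 2)*(k - 4)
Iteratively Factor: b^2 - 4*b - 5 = (b - 5)*(b + 1)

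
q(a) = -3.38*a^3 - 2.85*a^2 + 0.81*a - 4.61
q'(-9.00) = -769.23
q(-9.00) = 2221.27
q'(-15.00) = -2195.19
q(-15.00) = 10749.49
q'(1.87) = -45.31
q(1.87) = -35.16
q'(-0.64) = 0.30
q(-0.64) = -5.41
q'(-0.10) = 1.28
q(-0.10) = -4.72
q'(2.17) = -59.31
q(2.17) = -50.81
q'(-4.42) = -172.10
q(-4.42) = 228.00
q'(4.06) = -189.48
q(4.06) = -274.50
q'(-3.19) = -84.19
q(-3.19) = 73.52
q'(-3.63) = -112.11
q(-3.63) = 116.57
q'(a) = -10.14*a^2 - 5.7*a + 0.81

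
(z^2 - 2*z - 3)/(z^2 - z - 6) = (z + 1)/(z + 2)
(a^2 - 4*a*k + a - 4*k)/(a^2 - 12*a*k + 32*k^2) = (a + 1)/(a - 8*k)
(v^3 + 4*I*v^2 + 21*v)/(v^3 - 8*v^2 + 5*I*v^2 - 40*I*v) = (v^2 + 4*I*v + 21)/(v^2 + v*(-8 + 5*I) - 40*I)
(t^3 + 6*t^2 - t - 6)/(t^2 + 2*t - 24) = (t^2 - 1)/(t - 4)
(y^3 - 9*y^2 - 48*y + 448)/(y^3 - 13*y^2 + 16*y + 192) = (y + 7)/(y + 3)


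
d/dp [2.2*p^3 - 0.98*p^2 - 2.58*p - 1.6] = 6.6*p^2 - 1.96*p - 2.58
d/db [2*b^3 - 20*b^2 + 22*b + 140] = 6*b^2 - 40*b + 22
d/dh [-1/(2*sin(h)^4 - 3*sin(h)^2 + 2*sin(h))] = 2*(1 - sin(3*h))*cos(h)/((2*sin(h)^3 - 3*sin(h) + 2)^2*sin(h)^2)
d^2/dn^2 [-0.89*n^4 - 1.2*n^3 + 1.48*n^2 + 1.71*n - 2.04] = -10.68*n^2 - 7.2*n + 2.96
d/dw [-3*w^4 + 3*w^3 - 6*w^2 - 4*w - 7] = -12*w^3 + 9*w^2 - 12*w - 4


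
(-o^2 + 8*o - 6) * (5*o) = -5*o^3 + 40*o^2 - 30*o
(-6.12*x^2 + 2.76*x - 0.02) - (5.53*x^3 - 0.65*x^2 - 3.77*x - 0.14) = -5.53*x^3 - 5.47*x^2 + 6.53*x + 0.12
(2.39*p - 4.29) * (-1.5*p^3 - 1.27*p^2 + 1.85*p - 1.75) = -3.585*p^4 + 3.3997*p^3 + 9.8698*p^2 - 12.119*p + 7.5075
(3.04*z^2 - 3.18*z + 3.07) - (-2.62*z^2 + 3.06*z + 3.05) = 5.66*z^2 - 6.24*z + 0.02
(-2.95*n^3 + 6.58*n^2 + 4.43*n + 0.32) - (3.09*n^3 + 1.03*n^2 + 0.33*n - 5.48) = -6.04*n^3 + 5.55*n^2 + 4.1*n + 5.8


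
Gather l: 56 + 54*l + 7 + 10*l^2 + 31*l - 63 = 10*l^2 + 85*l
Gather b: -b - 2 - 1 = -b - 3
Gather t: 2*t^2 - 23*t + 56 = 2*t^2 - 23*t + 56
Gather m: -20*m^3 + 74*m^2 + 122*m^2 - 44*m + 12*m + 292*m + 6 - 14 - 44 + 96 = -20*m^3 + 196*m^2 + 260*m + 44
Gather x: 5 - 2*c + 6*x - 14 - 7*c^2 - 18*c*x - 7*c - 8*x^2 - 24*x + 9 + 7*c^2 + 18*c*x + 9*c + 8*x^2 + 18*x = 0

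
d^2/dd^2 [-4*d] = 0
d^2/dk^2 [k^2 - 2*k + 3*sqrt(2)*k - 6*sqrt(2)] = 2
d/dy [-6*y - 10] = -6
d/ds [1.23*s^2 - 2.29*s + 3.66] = 2.46*s - 2.29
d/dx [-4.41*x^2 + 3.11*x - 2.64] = 3.11 - 8.82*x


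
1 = 1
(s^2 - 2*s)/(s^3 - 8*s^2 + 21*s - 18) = s/(s^2 - 6*s + 9)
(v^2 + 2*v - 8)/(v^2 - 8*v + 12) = (v + 4)/(v - 6)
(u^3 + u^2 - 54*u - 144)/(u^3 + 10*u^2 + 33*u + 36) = (u^2 - 2*u - 48)/(u^2 + 7*u + 12)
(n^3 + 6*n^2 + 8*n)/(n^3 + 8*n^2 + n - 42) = n*(n^2 + 6*n + 8)/(n^3 + 8*n^2 + n - 42)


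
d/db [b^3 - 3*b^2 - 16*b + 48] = 3*b^2 - 6*b - 16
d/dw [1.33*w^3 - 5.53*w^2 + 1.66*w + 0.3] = 3.99*w^2 - 11.06*w + 1.66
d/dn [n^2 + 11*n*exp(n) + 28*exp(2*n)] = 11*n*exp(n) + 2*n + 56*exp(2*n) + 11*exp(n)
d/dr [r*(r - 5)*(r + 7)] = 3*r^2 + 4*r - 35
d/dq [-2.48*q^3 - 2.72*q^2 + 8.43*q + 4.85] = -7.44*q^2 - 5.44*q + 8.43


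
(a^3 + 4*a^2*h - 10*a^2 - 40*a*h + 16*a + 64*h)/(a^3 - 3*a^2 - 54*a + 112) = (a + 4*h)/(a + 7)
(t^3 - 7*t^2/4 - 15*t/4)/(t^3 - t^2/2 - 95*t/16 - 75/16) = 4*t/(4*t + 5)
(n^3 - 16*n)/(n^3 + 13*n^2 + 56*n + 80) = n*(n - 4)/(n^2 + 9*n + 20)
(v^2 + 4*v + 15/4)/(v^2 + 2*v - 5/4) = (2*v + 3)/(2*v - 1)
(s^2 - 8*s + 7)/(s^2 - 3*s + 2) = (s - 7)/(s - 2)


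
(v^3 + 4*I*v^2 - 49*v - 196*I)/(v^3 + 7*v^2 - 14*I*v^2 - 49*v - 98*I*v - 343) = (v^2 + v*(-7 + 4*I) - 28*I)/(v^2 - 14*I*v - 49)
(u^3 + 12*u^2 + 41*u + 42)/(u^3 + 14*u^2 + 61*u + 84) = (u + 2)/(u + 4)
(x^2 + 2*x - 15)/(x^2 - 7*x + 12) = (x + 5)/(x - 4)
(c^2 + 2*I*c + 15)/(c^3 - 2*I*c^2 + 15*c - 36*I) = (c + 5*I)/(c^2 + I*c + 12)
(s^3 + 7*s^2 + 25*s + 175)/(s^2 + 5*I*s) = s + 7 - 5*I - 35*I/s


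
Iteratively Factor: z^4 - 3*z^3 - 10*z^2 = (z)*(z^3 - 3*z^2 - 10*z) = z*(z - 5)*(z^2 + 2*z) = z*(z - 5)*(z + 2)*(z)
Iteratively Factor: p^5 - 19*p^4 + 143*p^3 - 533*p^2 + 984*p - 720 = (p - 5)*(p^4 - 14*p^3 + 73*p^2 - 168*p + 144) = (p - 5)*(p - 4)*(p^3 - 10*p^2 + 33*p - 36) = (p - 5)*(p - 4)*(p - 3)*(p^2 - 7*p + 12) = (p - 5)*(p - 4)^2*(p - 3)*(p - 3)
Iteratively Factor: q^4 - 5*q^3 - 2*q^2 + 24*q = (q - 3)*(q^3 - 2*q^2 - 8*q) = (q - 3)*(q + 2)*(q^2 - 4*q) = (q - 4)*(q - 3)*(q + 2)*(q)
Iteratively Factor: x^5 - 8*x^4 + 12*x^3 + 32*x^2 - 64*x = (x - 4)*(x^4 - 4*x^3 - 4*x^2 + 16*x) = (x - 4)*(x + 2)*(x^3 - 6*x^2 + 8*x) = (x - 4)*(x - 2)*(x + 2)*(x^2 - 4*x) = (x - 4)^2*(x - 2)*(x + 2)*(x)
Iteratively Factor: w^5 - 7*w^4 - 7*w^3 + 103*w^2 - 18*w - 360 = (w + 2)*(w^4 - 9*w^3 + 11*w^2 + 81*w - 180) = (w - 3)*(w + 2)*(w^3 - 6*w^2 - 7*w + 60) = (w - 4)*(w - 3)*(w + 2)*(w^2 - 2*w - 15) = (w - 5)*(w - 4)*(w - 3)*(w + 2)*(w + 3)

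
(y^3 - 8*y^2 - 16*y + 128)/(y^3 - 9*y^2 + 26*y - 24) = (y^2 - 4*y - 32)/(y^2 - 5*y + 6)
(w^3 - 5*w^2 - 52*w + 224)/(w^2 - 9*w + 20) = (w^2 - w - 56)/(w - 5)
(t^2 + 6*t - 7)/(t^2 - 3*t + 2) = (t + 7)/(t - 2)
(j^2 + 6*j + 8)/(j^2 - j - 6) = (j + 4)/(j - 3)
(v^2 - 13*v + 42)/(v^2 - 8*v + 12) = (v - 7)/(v - 2)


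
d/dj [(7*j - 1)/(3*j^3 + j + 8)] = (21*j^3 + 7*j - (7*j - 1)*(9*j^2 + 1) + 56)/(3*j^3 + j + 8)^2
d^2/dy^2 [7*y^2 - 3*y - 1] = 14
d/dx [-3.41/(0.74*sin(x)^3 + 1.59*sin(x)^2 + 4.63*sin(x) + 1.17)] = (7.5702*sin(x)^2 + 10.8438*sin(x) + 15.7883)*cos(x)/(0.74*sin(x)^3 + 1.59*sin(x)^2 + 4.63*sin(x) + 1.17)^2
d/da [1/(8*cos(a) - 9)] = 8*sin(a)/(8*cos(a) - 9)^2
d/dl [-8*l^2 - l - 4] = -16*l - 1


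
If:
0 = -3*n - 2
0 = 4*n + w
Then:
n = -2/3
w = 8/3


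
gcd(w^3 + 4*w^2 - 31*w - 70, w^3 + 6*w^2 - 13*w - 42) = w^2 + 9*w + 14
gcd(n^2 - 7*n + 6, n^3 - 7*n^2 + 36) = n - 6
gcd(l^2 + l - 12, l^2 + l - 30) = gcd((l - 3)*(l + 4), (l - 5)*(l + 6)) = 1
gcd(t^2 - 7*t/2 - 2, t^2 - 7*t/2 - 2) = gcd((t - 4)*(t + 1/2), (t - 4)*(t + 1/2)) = t^2 - 7*t/2 - 2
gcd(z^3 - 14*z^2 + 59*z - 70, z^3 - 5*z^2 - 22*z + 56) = z^2 - 9*z + 14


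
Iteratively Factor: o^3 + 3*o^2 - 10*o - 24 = (o + 2)*(o^2 + o - 12) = (o - 3)*(o + 2)*(o + 4)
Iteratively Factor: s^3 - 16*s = (s - 4)*(s^2 + 4*s) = s*(s - 4)*(s + 4)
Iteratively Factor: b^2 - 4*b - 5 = (b + 1)*(b - 5)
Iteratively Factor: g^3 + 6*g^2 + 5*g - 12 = (g + 3)*(g^2 + 3*g - 4) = (g + 3)*(g + 4)*(g - 1)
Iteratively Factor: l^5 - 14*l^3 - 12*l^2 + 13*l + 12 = (l + 1)*(l^4 - l^3 - 13*l^2 + l + 12) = (l - 1)*(l + 1)*(l^3 - 13*l - 12) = (l - 1)*(l + 1)*(l + 3)*(l^2 - 3*l - 4) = (l - 4)*(l - 1)*(l + 1)*(l + 3)*(l + 1)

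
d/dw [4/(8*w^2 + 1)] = -64*w/(8*w^2 + 1)^2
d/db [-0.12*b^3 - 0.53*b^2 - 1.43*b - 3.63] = -0.36*b^2 - 1.06*b - 1.43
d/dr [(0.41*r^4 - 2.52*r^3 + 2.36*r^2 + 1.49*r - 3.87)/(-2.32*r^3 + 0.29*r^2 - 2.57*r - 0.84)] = (-0.9512*r^6 + 0.237800000000004*r^5 + 1.5833*r^4 + 18.4888*r^3 - 27.0821*r^2 - 1.7202*r - 11.1975)/(5.3824*r^6 - 1.3456*r^5 + 12.0089*r^4 + 2.407*r^3 + 6.1177*r^2 + 4.3176*r + 0.7056)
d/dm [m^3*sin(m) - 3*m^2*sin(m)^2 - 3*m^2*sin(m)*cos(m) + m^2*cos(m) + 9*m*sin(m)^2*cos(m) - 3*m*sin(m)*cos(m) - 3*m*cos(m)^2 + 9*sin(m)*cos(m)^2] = m^3*cos(m) + 2*m^2*sin(m) - 3*sqrt(2)*m^2*sin(2*m + pi/4) - 9*m*sin(m)/4 + 27*m*sin(3*m)/4 + 2*m*cos(m) - 3*m - 3*sqrt(2)*sin(2*m + pi/4)/2 + 9*cos(m)/2 + 9*cos(3*m)/2 - 3/2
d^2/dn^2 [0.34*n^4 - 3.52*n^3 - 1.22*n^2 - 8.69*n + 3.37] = 4.08*n^2 - 21.12*n - 2.44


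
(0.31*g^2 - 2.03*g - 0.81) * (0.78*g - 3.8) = 0.2418*g^3 - 2.7614*g^2 + 7.0822*g + 3.078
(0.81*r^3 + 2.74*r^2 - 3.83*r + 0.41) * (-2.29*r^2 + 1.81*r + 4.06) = -1.8549*r^5 - 4.8085*r^4 + 17.0187*r^3 + 3.2532*r^2 - 14.8077*r + 1.6646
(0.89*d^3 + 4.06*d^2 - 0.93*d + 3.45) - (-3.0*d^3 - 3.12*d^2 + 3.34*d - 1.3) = 3.89*d^3 + 7.18*d^2 - 4.27*d + 4.75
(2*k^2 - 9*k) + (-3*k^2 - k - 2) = -k^2 - 10*k - 2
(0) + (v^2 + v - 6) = v^2 + v - 6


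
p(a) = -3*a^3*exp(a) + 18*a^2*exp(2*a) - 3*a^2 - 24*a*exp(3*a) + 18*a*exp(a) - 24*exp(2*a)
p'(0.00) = -54.00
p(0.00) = -24.00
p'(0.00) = -54.00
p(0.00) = -24.00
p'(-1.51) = 4.70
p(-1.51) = -9.34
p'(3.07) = -2265239.20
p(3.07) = -669668.47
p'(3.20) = -3496689.39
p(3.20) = -1038476.72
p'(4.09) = -65413316.77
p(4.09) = -19946969.24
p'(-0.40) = -15.20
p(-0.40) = -11.78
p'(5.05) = -1446599594.18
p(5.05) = -449780297.22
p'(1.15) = -2891.88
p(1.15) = -824.36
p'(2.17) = -105929.00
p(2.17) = -30268.47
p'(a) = -3*a^3*exp(a) + 36*a^2*exp(2*a) - 9*a^2*exp(a) - 72*a*exp(3*a) + 36*a*exp(2*a) + 18*a*exp(a) - 6*a - 24*exp(3*a) - 48*exp(2*a) + 18*exp(a)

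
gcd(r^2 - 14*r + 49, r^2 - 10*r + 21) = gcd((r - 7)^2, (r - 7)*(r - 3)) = r - 7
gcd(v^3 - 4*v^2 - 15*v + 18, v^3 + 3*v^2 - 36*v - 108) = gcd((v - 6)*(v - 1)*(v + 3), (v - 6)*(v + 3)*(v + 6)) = v^2 - 3*v - 18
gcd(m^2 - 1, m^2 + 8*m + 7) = m + 1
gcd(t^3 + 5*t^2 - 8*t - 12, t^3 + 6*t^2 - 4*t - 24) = t^2 + 4*t - 12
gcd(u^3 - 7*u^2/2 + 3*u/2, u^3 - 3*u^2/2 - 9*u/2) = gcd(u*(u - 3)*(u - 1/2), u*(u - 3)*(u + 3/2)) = u^2 - 3*u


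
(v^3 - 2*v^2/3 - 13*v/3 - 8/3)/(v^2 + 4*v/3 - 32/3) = (v^2 + 2*v + 1)/(v + 4)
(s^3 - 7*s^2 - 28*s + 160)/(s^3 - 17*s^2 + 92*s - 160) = (s + 5)/(s - 5)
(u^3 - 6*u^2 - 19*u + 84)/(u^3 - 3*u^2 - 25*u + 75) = (u^2 - 3*u - 28)/(u^2 - 25)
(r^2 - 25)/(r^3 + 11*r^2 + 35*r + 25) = (r - 5)/(r^2 + 6*r + 5)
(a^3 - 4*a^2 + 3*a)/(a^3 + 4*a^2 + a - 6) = a*(a - 3)/(a^2 + 5*a + 6)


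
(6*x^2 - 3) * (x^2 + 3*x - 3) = 6*x^4 + 18*x^3 - 21*x^2 - 9*x + 9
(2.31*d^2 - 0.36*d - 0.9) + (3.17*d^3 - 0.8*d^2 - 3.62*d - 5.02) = 3.17*d^3 + 1.51*d^2 - 3.98*d - 5.92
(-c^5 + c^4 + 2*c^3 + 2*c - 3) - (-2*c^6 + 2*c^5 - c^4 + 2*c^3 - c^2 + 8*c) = 2*c^6 - 3*c^5 + 2*c^4 + c^2 - 6*c - 3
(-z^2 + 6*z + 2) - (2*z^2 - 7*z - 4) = -3*z^2 + 13*z + 6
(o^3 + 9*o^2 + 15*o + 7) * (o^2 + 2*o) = o^5 + 11*o^4 + 33*o^3 + 37*o^2 + 14*o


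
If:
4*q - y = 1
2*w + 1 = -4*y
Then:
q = y/4 + 1/4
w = -2*y - 1/2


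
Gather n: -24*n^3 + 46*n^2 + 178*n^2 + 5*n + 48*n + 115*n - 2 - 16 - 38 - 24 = -24*n^3 + 224*n^2 + 168*n - 80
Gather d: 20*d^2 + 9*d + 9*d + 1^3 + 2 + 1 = 20*d^2 + 18*d + 4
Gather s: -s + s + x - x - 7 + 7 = 0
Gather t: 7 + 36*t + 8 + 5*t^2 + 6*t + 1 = 5*t^2 + 42*t + 16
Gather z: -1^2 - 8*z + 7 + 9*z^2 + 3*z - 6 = 9*z^2 - 5*z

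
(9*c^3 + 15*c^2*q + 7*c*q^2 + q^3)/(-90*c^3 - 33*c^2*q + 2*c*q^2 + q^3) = (3*c^2 + 4*c*q + q^2)/(-30*c^2 - c*q + q^2)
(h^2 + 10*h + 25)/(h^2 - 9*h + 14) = (h^2 + 10*h + 25)/(h^2 - 9*h + 14)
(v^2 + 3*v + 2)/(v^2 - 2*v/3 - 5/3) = 3*(v + 2)/(3*v - 5)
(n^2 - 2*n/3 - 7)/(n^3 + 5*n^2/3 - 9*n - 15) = (3*n + 7)/(3*n^2 + 14*n + 15)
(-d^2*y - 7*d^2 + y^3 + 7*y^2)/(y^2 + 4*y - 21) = (-d^2 + y^2)/(y - 3)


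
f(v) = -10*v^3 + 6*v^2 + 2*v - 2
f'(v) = -30*v^2 + 12*v + 2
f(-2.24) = 136.02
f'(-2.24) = -175.41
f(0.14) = -1.63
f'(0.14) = 3.09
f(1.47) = -17.86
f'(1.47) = -45.19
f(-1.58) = 49.26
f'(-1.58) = -91.85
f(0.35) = -0.99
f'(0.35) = 2.52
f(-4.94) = 1340.08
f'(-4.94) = -789.39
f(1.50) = -19.25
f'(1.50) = -47.50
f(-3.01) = 319.05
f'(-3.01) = -305.92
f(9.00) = -6788.00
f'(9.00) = -2320.00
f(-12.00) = 18118.00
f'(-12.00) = -4462.00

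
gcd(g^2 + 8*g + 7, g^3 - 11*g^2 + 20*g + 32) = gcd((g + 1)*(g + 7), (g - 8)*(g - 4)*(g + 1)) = g + 1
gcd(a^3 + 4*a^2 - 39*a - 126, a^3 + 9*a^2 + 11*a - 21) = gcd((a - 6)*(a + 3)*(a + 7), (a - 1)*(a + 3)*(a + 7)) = a^2 + 10*a + 21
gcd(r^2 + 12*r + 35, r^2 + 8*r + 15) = r + 5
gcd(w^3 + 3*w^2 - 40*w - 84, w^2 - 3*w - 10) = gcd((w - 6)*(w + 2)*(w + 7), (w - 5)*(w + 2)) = w + 2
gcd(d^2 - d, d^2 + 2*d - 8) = 1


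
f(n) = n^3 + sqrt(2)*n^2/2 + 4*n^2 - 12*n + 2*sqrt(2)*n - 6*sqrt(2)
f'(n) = 3*n^2 + sqrt(2)*n + 8*n - 12 + 2*sqrt(2)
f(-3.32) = 37.25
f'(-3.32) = -7.36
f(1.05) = -11.77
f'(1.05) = 4.02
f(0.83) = -12.28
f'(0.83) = 0.71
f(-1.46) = 11.83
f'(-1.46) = -16.52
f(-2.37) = 26.38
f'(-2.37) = -14.63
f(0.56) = -11.97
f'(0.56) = -2.96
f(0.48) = -11.69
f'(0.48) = -3.96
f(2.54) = 14.97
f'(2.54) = 34.10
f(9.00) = 1019.25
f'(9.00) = 318.56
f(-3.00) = 34.39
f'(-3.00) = -10.41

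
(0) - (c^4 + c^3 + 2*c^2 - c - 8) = -c^4 - c^3 - 2*c^2 + c + 8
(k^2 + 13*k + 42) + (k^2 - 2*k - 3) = 2*k^2 + 11*k + 39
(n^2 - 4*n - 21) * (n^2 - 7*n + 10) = n^4 - 11*n^3 + 17*n^2 + 107*n - 210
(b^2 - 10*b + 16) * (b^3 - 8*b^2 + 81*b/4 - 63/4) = b^5 - 18*b^4 + 465*b^3/4 - 1385*b^2/4 + 963*b/2 - 252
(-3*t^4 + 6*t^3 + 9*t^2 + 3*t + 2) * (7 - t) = 3*t^5 - 27*t^4 + 33*t^3 + 60*t^2 + 19*t + 14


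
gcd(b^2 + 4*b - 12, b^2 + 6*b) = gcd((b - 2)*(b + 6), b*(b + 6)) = b + 6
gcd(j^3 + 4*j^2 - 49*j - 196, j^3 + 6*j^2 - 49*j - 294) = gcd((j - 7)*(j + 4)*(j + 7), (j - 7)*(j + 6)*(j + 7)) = j^2 - 49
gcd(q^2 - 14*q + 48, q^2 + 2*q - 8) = 1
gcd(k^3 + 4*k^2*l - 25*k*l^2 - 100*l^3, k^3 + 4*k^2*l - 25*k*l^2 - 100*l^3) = k^3 + 4*k^2*l - 25*k*l^2 - 100*l^3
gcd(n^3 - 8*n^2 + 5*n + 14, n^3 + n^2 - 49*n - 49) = n^2 - 6*n - 7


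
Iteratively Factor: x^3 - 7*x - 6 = (x + 1)*(x^2 - x - 6) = (x - 3)*(x + 1)*(x + 2)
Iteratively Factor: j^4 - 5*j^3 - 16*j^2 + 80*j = (j - 4)*(j^3 - j^2 - 20*j) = j*(j - 4)*(j^2 - j - 20) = j*(j - 5)*(j - 4)*(j + 4)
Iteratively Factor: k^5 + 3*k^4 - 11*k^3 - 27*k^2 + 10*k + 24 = (k + 2)*(k^4 + k^3 - 13*k^2 - k + 12) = (k + 2)*(k + 4)*(k^3 - 3*k^2 - k + 3) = (k - 3)*(k + 2)*(k + 4)*(k^2 - 1) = (k - 3)*(k - 1)*(k + 2)*(k + 4)*(k + 1)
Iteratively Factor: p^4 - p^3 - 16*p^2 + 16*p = (p - 1)*(p^3 - 16*p) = (p - 1)*(p + 4)*(p^2 - 4*p) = (p - 4)*(p - 1)*(p + 4)*(p)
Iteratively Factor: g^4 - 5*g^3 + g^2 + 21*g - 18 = (g + 2)*(g^3 - 7*g^2 + 15*g - 9) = (g - 3)*(g + 2)*(g^2 - 4*g + 3) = (g - 3)*(g - 1)*(g + 2)*(g - 3)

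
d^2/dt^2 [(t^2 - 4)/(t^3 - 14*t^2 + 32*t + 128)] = 2*(t + 10)/(t^4 - 32*t^3 + 384*t^2 - 2048*t + 4096)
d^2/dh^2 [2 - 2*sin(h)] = 2*sin(h)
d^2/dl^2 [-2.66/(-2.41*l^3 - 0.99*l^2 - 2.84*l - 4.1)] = (-(38.4636*l + 5.2668)*(2.41*l^3 + 0.99*l^2 + 2.84*l + 4.1) + 2.66*(7.23*l^2 + 1.98*l + 2.84)*(14.46*l^2 + 3.96*l + 5.68))/(2.41*l^3 + 0.99*l^2 + 2.84*l + 4.1)^3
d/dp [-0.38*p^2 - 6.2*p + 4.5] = -0.76*p - 6.2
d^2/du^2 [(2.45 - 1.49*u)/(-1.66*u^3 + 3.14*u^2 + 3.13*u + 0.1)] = (24.635064*u^5 - 127.613496*u^4 + 249.191172*u^3 - 65.58978*u^2 - 149.7219*u - 47.39895)/(4.574296*u^9 - 25.957752*u^8 + 23.225724*u^7 + 66.103048*u^6 - 40.665642*u^5 - 92.127198*u^4 - 36.511417*u^3 - 3.03327*u^2 - 0.0939*u - 0.001)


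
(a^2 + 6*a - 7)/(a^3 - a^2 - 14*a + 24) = (a^2 + 6*a - 7)/(a^3 - a^2 - 14*a + 24)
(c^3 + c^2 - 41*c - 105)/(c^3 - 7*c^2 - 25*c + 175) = (c + 3)/(c - 5)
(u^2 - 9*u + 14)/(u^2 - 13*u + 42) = (u - 2)/(u - 6)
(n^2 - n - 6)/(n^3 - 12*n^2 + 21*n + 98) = (n - 3)/(n^2 - 14*n + 49)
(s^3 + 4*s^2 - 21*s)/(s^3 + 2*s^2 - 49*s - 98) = s*(s - 3)/(s^2 - 5*s - 14)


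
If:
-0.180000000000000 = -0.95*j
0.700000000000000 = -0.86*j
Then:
No Solution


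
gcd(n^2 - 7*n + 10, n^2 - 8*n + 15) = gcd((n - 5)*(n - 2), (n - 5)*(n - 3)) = n - 5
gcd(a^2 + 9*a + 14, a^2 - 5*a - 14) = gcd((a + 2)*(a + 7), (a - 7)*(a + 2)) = a + 2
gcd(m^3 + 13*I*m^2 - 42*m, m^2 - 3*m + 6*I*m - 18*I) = m + 6*I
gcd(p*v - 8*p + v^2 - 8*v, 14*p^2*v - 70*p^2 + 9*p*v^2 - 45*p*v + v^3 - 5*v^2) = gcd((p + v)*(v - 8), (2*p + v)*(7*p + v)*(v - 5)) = 1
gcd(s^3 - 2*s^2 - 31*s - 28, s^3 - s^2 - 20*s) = s + 4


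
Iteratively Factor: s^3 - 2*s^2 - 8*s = (s - 4)*(s^2 + 2*s) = s*(s - 4)*(s + 2)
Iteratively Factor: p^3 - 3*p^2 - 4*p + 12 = (p - 3)*(p^2 - 4) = (p - 3)*(p - 2)*(p + 2)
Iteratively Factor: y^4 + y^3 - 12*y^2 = (y + 4)*(y^3 - 3*y^2) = y*(y + 4)*(y^2 - 3*y) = y*(y - 3)*(y + 4)*(y)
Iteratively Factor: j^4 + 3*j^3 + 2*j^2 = (j)*(j^3 + 3*j^2 + 2*j) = j^2*(j^2 + 3*j + 2) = j^2*(j + 2)*(j + 1)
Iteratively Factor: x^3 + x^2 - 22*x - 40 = (x - 5)*(x^2 + 6*x + 8) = (x - 5)*(x + 2)*(x + 4)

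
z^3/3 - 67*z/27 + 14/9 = (z/3 + 1)*(z - 7/3)*(z - 2/3)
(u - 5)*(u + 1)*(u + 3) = u^3 - u^2 - 17*u - 15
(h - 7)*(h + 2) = h^2 - 5*h - 14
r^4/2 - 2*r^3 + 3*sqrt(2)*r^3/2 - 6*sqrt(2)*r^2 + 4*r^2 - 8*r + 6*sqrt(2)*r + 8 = (r/2 + sqrt(2))*(r - 2)^2*(r + sqrt(2))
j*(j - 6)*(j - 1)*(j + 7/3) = j^4 - 14*j^3/3 - 31*j^2/3 + 14*j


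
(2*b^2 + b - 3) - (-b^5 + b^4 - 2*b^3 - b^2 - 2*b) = b^5 - b^4 + 2*b^3 + 3*b^2 + 3*b - 3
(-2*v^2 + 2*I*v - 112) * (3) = -6*v^2 + 6*I*v - 336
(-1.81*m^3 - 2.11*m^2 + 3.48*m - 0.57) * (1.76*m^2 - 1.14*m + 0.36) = -3.1856*m^5 - 1.6502*m^4 + 7.8786*m^3 - 5.73*m^2 + 1.9026*m - 0.2052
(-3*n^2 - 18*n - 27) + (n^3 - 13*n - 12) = n^3 - 3*n^2 - 31*n - 39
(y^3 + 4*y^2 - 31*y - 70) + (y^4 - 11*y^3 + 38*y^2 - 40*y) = y^4 - 10*y^3 + 42*y^2 - 71*y - 70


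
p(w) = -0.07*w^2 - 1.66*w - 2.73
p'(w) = -0.14*w - 1.66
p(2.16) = -6.64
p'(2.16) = -1.96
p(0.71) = -3.94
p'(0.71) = -1.76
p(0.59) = -3.73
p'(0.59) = -1.74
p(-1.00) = -1.14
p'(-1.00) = -1.52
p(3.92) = -10.31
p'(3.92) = -2.21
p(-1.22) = -0.81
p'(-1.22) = -1.49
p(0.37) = -3.35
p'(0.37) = -1.71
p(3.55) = -9.51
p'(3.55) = -2.16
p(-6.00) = 4.71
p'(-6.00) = -0.82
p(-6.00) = 4.71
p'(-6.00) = -0.82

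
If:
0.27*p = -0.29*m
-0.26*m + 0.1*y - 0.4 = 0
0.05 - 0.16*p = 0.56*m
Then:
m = 0.13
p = -0.14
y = 4.33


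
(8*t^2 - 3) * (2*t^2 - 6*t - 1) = 16*t^4 - 48*t^3 - 14*t^2 + 18*t + 3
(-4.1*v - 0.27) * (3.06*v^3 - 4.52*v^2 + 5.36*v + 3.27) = -12.546*v^4 + 17.7058*v^3 - 20.7556*v^2 - 14.8542*v - 0.8829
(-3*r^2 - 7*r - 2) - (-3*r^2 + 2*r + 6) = -9*r - 8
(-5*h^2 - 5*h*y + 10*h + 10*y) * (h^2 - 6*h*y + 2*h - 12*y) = -5*h^4 + 25*h^3*y + 30*h^2*y^2 + 20*h^2 - 100*h*y - 120*y^2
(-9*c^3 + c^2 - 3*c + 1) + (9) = -9*c^3 + c^2 - 3*c + 10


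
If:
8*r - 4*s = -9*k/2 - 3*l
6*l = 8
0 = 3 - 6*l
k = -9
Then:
No Solution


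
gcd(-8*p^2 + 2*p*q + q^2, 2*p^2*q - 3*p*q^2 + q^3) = 2*p - q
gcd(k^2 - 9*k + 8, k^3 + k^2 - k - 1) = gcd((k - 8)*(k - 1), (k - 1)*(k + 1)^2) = k - 1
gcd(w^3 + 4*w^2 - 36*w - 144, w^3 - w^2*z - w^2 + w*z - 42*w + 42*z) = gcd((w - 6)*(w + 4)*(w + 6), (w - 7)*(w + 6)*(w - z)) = w + 6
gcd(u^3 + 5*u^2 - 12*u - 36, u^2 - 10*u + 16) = 1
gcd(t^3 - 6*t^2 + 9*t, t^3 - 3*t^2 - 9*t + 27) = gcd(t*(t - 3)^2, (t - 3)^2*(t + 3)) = t^2 - 6*t + 9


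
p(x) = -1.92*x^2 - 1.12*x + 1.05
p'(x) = -3.84*x - 1.12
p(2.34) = -12.08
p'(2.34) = -10.11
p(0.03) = 1.01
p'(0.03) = -1.24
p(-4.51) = -32.95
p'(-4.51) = 16.20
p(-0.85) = 0.61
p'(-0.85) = 2.14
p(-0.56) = 1.08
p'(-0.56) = 1.03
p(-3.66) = -20.57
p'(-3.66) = 12.93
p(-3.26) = -15.70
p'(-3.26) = 11.40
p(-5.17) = -44.48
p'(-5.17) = 18.73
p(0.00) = 1.05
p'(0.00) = -1.12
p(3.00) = -19.59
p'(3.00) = -12.64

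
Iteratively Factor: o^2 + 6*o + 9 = (o + 3)*(o + 3)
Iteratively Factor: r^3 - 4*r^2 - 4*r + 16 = (r - 4)*(r^2 - 4) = (r - 4)*(r + 2)*(r - 2)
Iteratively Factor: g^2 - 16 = (g + 4)*(g - 4)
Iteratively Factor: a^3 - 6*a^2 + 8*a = (a)*(a^2 - 6*a + 8) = a*(a - 2)*(a - 4)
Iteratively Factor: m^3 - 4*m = (m - 2)*(m^2 + 2*m) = m*(m - 2)*(m + 2)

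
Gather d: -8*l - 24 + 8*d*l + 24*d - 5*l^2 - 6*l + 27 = d*(8*l + 24) - 5*l^2 - 14*l + 3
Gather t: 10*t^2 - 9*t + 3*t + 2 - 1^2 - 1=10*t^2 - 6*t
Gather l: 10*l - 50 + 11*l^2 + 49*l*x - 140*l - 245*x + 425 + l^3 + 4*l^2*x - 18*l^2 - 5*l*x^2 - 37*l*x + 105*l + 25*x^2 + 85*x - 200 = l^3 + l^2*(4*x - 7) + l*(-5*x^2 + 12*x - 25) + 25*x^2 - 160*x + 175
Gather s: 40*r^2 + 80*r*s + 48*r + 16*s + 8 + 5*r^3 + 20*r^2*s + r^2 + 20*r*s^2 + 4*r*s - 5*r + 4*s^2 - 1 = 5*r^3 + 41*r^2 + 43*r + s^2*(20*r + 4) + s*(20*r^2 + 84*r + 16) + 7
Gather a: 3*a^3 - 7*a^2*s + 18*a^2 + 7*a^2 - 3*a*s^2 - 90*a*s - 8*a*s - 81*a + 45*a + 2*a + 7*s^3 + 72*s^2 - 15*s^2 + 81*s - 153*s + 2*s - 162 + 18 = 3*a^3 + a^2*(25 - 7*s) + a*(-3*s^2 - 98*s - 34) + 7*s^3 + 57*s^2 - 70*s - 144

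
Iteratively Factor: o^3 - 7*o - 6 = (o + 2)*(o^2 - 2*o - 3) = (o + 1)*(o + 2)*(o - 3)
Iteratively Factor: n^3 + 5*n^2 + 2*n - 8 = (n + 2)*(n^2 + 3*n - 4) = (n + 2)*(n + 4)*(n - 1)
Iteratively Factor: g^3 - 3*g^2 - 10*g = (g)*(g^2 - 3*g - 10) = g*(g - 5)*(g + 2)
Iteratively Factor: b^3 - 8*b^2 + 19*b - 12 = (b - 3)*(b^2 - 5*b + 4) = (b - 3)*(b - 1)*(b - 4)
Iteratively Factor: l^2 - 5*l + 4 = (l - 1)*(l - 4)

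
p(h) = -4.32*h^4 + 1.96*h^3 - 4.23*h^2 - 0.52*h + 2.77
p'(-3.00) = 544.34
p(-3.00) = -436.58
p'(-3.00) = 544.34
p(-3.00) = -436.58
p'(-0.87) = 22.67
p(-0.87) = -3.74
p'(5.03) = -2093.42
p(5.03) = -2622.82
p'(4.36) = -1357.83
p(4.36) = -1478.56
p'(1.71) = -84.20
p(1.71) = -37.63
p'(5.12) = -2208.98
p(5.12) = -2816.39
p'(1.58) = -67.37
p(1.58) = -27.80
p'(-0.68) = 13.39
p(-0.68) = -0.37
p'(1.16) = -29.39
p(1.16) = -8.29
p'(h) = -17.28*h^3 + 5.88*h^2 - 8.46*h - 0.52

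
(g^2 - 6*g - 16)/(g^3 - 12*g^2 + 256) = (g + 2)/(g^2 - 4*g - 32)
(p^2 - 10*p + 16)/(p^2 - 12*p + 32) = (p - 2)/(p - 4)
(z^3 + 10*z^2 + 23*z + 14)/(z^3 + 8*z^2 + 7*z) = (z + 2)/z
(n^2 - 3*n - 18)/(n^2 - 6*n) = (n + 3)/n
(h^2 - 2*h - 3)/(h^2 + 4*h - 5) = (h^2 - 2*h - 3)/(h^2 + 4*h - 5)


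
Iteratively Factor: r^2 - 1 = (r + 1)*(r - 1)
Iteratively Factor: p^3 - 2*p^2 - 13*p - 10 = (p + 1)*(p^2 - 3*p - 10) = (p - 5)*(p + 1)*(p + 2)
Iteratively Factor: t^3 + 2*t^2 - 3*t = (t)*(t^2 + 2*t - 3) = t*(t - 1)*(t + 3)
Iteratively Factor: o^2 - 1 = (o + 1)*(o - 1)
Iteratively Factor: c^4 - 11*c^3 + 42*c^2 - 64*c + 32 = (c - 2)*(c^3 - 9*c^2 + 24*c - 16) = (c - 4)*(c - 2)*(c^2 - 5*c + 4) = (c - 4)*(c - 2)*(c - 1)*(c - 4)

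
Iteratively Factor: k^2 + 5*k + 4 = (k + 1)*(k + 4)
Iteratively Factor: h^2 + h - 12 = (h - 3)*(h + 4)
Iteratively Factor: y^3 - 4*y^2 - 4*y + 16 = (y - 4)*(y^2 - 4) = (y - 4)*(y - 2)*(y + 2)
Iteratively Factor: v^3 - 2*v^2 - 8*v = (v - 4)*(v^2 + 2*v) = v*(v - 4)*(v + 2)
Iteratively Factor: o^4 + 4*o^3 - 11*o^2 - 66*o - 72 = (o - 4)*(o^3 + 8*o^2 + 21*o + 18) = (o - 4)*(o + 3)*(o^2 + 5*o + 6) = (o - 4)*(o + 2)*(o + 3)*(o + 3)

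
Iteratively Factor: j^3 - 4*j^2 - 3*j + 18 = (j - 3)*(j^2 - j - 6) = (j - 3)*(j + 2)*(j - 3)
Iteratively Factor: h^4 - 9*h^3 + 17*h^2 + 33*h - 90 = (h - 3)*(h^3 - 6*h^2 - h + 30) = (h - 5)*(h - 3)*(h^2 - h - 6) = (h - 5)*(h - 3)*(h + 2)*(h - 3)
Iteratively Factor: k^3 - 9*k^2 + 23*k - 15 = (k - 3)*(k^2 - 6*k + 5) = (k - 3)*(k - 1)*(k - 5)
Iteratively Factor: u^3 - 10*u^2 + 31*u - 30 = (u - 3)*(u^2 - 7*u + 10) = (u - 3)*(u - 2)*(u - 5)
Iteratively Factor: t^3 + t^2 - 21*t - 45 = (t + 3)*(t^2 - 2*t - 15) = (t + 3)^2*(t - 5)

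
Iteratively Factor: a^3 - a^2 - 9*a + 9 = (a + 3)*(a^2 - 4*a + 3) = (a - 1)*(a + 3)*(a - 3)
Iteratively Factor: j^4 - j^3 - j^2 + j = (j - 1)*(j^3 - j) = j*(j - 1)*(j^2 - 1) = j*(j - 1)^2*(j + 1)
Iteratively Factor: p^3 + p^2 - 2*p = (p)*(p^2 + p - 2) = p*(p + 2)*(p - 1)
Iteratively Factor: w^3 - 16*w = (w + 4)*(w^2 - 4*w) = (w - 4)*(w + 4)*(w)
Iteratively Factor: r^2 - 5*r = (r)*(r - 5)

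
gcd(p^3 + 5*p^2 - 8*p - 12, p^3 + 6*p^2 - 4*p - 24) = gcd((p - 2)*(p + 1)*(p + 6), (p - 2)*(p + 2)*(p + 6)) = p^2 + 4*p - 12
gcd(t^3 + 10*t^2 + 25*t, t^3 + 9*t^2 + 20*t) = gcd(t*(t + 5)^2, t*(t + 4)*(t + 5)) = t^2 + 5*t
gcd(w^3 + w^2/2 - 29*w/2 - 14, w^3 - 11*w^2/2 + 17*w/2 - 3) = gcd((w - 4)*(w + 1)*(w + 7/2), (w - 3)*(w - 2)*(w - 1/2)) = 1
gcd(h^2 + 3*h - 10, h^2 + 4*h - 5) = h + 5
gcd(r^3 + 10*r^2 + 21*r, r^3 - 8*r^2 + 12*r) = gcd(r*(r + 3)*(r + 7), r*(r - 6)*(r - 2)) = r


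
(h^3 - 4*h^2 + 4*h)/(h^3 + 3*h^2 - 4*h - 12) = h*(h - 2)/(h^2 + 5*h + 6)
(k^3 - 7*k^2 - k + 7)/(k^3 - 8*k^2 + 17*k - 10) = (k^2 - 6*k - 7)/(k^2 - 7*k + 10)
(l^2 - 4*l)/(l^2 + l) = (l - 4)/(l + 1)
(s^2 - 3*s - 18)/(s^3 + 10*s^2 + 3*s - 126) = (s^2 - 3*s - 18)/(s^3 + 10*s^2 + 3*s - 126)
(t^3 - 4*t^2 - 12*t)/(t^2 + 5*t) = (t^2 - 4*t - 12)/(t + 5)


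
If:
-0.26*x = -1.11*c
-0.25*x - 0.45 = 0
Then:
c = -0.42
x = -1.80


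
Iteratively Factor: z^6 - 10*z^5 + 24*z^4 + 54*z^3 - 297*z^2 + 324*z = (z - 4)*(z^5 - 6*z^4 + 54*z^2 - 81*z) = (z - 4)*(z - 3)*(z^4 - 3*z^3 - 9*z^2 + 27*z) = (z - 4)*(z - 3)^2*(z^3 - 9*z) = (z - 4)*(z - 3)^2*(z + 3)*(z^2 - 3*z) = (z - 4)*(z - 3)^3*(z + 3)*(z)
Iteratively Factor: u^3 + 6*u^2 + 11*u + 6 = (u + 1)*(u^2 + 5*u + 6) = (u + 1)*(u + 2)*(u + 3)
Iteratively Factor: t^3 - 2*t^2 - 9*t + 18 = (t + 3)*(t^2 - 5*t + 6) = (t - 3)*(t + 3)*(t - 2)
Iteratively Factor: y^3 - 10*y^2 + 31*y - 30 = (y - 5)*(y^2 - 5*y + 6) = (y - 5)*(y - 3)*(y - 2)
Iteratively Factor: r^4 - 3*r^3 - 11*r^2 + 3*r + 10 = (r - 1)*(r^3 - 2*r^2 - 13*r - 10) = (r - 5)*(r - 1)*(r^2 + 3*r + 2) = (r - 5)*(r - 1)*(r + 2)*(r + 1)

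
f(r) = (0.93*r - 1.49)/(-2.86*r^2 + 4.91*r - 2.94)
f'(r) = (0.93*r - 1.49)*(5.72*r - 4.91)/(-2.86*r^2 + 4.91*r - 2.94)^2 + 0.93/(-2.86*r^2 + 4.91*r - 2.94)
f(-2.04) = 0.14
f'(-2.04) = 0.05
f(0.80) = 0.89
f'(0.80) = -0.75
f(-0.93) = 0.24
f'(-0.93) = 0.15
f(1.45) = 0.08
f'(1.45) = -0.65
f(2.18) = -0.09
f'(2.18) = -0.04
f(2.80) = -0.10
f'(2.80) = 0.01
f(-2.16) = 0.13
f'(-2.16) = 0.05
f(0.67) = 0.93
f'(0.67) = 0.07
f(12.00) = -0.03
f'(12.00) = 0.00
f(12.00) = -0.03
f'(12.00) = 0.00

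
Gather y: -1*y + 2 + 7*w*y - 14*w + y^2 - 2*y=-14*w + y^2 + y*(7*w - 3) + 2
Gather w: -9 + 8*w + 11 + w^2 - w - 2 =w^2 + 7*w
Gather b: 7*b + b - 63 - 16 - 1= 8*b - 80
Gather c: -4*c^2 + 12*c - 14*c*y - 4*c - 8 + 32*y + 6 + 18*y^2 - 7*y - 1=-4*c^2 + c*(8 - 14*y) + 18*y^2 + 25*y - 3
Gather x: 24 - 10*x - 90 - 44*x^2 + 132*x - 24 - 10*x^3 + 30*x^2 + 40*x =-10*x^3 - 14*x^2 + 162*x - 90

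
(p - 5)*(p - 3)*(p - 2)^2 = p^4 - 12*p^3 + 51*p^2 - 92*p + 60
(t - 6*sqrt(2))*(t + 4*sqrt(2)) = t^2 - 2*sqrt(2)*t - 48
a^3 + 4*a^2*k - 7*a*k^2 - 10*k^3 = (a - 2*k)*(a + k)*(a + 5*k)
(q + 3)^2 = q^2 + 6*q + 9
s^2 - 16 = (s - 4)*(s + 4)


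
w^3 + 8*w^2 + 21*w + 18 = (w + 2)*(w + 3)^2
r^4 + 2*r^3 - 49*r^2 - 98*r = r*(r - 7)*(r + 2)*(r + 7)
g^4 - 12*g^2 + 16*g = g*(g - 2)^2*(g + 4)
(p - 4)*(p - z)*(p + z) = p^3 - 4*p^2 - p*z^2 + 4*z^2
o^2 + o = o*(o + 1)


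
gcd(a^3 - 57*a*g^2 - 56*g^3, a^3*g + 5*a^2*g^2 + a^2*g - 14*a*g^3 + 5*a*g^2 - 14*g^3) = a + 7*g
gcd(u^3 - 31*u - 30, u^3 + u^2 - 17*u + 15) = u + 5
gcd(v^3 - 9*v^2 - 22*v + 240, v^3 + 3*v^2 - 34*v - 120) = v^2 - v - 30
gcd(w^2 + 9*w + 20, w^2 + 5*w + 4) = w + 4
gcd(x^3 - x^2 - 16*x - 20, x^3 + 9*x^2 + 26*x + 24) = x + 2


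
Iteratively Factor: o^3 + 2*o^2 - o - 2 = (o - 1)*(o^2 + 3*o + 2) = (o - 1)*(o + 1)*(o + 2)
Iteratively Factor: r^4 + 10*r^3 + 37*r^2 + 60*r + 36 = (r + 3)*(r^3 + 7*r^2 + 16*r + 12) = (r + 2)*(r + 3)*(r^2 + 5*r + 6) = (r + 2)^2*(r + 3)*(r + 3)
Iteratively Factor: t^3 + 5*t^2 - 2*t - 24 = (t - 2)*(t^2 + 7*t + 12) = (t - 2)*(t + 4)*(t + 3)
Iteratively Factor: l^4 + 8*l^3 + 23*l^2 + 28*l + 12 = (l + 3)*(l^3 + 5*l^2 + 8*l + 4) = (l + 2)*(l + 3)*(l^2 + 3*l + 2) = (l + 2)^2*(l + 3)*(l + 1)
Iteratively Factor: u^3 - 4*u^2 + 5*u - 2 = (u - 2)*(u^2 - 2*u + 1) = (u - 2)*(u - 1)*(u - 1)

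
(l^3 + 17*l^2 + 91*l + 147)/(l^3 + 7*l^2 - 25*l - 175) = (l^2 + 10*l + 21)/(l^2 - 25)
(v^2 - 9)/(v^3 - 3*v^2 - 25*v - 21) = (v - 3)/(v^2 - 6*v - 7)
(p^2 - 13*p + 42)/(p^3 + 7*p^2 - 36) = (p^2 - 13*p + 42)/(p^3 + 7*p^2 - 36)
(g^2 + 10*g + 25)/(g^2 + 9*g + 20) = (g + 5)/(g + 4)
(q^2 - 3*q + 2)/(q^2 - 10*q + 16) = (q - 1)/(q - 8)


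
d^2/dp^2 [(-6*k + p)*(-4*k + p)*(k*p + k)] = 2*k*(-10*k + 3*p + 1)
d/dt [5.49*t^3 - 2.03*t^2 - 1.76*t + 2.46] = 16.47*t^2 - 4.06*t - 1.76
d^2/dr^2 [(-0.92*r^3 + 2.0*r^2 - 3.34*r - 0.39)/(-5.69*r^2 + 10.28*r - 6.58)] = (-2.8421709430404e-14*r^5 + 107.857836*r^3 + 151.656426*r^2 - 648.179568*r + 331.891428)/(184.220009*r^6 - 998.478924*r^5 + 2443.034502*r^4 - 3395.685488*r^3 + 2825.161164*r^2 - 1335.260976*r + 284.890312)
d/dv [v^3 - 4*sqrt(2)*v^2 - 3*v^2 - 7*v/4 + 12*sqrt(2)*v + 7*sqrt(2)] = 3*v^2 - 8*sqrt(2)*v - 6*v - 7/4 + 12*sqrt(2)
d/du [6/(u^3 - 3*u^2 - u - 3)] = 6*(-3*u^2 + 6*u + 1)/(-u^3 + 3*u^2 + u + 3)^2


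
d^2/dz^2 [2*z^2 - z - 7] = 4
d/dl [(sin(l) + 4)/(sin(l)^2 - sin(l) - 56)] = (-8*sin(l) + cos(l)^2 - 53)*cos(l)/(sin(l) + cos(l)^2 + 55)^2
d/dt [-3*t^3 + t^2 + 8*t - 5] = -9*t^2 + 2*t + 8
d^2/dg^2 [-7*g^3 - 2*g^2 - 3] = -42*g - 4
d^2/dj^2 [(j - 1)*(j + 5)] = 2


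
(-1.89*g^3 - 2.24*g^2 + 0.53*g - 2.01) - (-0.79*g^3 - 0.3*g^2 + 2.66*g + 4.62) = -1.1*g^3 - 1.94*g^2 - 2.13*g - 6.63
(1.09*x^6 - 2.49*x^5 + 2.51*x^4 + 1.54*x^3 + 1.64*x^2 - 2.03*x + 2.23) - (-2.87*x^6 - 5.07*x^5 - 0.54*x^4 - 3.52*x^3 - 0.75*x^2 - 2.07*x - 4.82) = 3.96*x^6 + 2.58*x^5 + 3.05*x^4 + 5.06*x^3 + 2.39*x^2 + 0.04*x + 7.05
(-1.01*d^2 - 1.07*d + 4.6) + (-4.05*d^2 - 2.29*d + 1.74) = -5.06*d^2 - 3.36*d + 6.34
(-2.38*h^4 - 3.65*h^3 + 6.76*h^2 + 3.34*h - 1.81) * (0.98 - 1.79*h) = 4.2602*h^5 + 4.2011*h^4 - 15.6774*h^3 + 0.646199999999999*h^2 + 6.5131*h - 1.7738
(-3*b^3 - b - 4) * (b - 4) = -3*b^4 + 12*b^3 - b^2 + 16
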